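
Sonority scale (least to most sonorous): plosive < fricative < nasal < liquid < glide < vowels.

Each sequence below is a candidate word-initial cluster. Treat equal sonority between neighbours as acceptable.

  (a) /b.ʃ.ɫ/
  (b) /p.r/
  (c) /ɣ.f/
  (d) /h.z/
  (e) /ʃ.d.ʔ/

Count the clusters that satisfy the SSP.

4

(a) 1-2-4 → obeys
(b) 1-4 → obeys
(c) 2-2 → obeys
(d) 2-2 → obeys
(e) 2-1-1 → violates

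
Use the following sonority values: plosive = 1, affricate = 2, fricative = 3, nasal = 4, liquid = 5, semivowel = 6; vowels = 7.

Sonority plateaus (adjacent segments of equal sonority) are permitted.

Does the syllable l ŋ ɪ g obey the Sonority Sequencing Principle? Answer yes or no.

Onset: /l/ is a liquid (sonority 5), /ŋ/ is a nasal (sonority 4); then the nucleus /ɪ/ (sonority 7).
Onset profile 5-4-7 — does not rise throughout.
Coda: /g/ is a plosive (sonority 1).
Coda profile 7-1 — falls from the nucleus.

no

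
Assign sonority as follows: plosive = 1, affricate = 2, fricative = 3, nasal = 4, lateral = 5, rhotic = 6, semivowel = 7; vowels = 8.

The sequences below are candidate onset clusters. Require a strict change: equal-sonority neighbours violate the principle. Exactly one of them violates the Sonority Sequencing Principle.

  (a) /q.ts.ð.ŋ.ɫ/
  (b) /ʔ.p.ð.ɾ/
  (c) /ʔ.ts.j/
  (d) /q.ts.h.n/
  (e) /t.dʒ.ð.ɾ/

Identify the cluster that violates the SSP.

(a) sonority 1-2-3-4-5: well-formed.
(b) sonority 1-1-3-6: ill-formed.
(c) sonority 1-2-7: well-formed.
(d) sonority 1-2-3-4: well-formed.
(e) sonority 1-2-3-6: well-formed.

b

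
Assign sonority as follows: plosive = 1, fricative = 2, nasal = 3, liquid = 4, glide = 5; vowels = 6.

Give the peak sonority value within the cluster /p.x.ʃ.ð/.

/p/: plosive = 1.
/x/: fricative = 2.
/ʃ/: fricative = 2.
/ð/: fricative = 2.
The maximum is 2.

2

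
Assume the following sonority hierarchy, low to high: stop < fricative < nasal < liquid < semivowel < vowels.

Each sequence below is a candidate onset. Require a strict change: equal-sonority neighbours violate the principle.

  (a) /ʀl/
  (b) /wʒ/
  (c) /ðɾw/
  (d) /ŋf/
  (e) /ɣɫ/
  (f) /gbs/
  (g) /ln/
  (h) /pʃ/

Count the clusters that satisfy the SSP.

(a) /ʀl/: profile 4-4 — violates.
(b) /wʒ/: profile 5-2 — violates.
(c) /ðɾw/: profile 2-4-5 — obeys.
(d) /ŋf/: profile 3-2 — violates.
(e) /ɣɫ/: profile 2-4 — obeys.
(f) /gbs/: profile 1-1-2 — violates.
(g) /ln/: profile 4-3 — violates.
(h) /pʃ/: profile 1-2 — obeys.

3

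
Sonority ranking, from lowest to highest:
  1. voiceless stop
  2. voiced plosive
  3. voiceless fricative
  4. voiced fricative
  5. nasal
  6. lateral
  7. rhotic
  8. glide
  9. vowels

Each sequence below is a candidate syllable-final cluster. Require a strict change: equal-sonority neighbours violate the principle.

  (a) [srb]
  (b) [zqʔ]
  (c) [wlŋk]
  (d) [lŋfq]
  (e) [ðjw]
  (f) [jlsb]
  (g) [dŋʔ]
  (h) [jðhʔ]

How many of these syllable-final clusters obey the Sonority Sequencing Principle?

(a) sonority 3-7-2: ill-formed.
(b) sonority 4-1-1: ill-formed.
(c) sonority 8-6-5-1: well-formed.
(d) sonority 6-5-3-1: well-formed.
(e) sonority 4-8-8: ill-formed.
(f) sonority 8-6-3-2: well-formed.
(g) sonority 2-5-1: ill-formed.
(h) sonority 8-4-3-1: well-formed.

4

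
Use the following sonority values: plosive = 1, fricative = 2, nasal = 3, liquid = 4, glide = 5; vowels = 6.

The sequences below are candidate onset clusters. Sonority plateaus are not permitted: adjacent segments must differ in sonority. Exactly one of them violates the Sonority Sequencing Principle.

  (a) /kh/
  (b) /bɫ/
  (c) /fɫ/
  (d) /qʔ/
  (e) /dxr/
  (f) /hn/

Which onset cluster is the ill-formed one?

(a) 1-2 → obeys
(b) 1-4 → obeys
(c) 2-4 → obeys
(d) 1-1 → violates
(e) 1-2-4 → obeys
(f) 2-3 → obeys

d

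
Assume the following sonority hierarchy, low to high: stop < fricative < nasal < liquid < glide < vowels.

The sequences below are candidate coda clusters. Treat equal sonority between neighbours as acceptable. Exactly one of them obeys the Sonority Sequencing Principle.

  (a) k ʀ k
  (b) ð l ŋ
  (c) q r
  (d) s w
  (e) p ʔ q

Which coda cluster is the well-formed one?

e

(a) sonority 1-4-1: ill-formed.
(b) sonority 2-4-3: ill-formed.
(c) sonority 1-4: ill-formed.
(d) sonority 2-5: ill-formed.
(e) sonority 1-1-1: well-formed.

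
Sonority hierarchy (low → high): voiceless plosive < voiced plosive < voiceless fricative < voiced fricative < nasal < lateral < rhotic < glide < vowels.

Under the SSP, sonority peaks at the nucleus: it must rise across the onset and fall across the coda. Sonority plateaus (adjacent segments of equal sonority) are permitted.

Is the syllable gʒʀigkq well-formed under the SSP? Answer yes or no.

yes

Onset: /g/ is a voiced plosive (sonority 2), /ʒ/ is a voiced fricative (sonority 4), /ʀ/ is a rhotic (sonority 7); then the nucleus /i/ (sonority 9).
Onset profile 2-4-7-9 — rises to the nucleus.
Coda: /g/ is a voiced plosive (sonority 2), /k/ is a voiceless plosive (sonority 1), /q/ is a voiceless plosive (sonority 1).
Coda profile 9-2-1-1 — falls from the nucleus.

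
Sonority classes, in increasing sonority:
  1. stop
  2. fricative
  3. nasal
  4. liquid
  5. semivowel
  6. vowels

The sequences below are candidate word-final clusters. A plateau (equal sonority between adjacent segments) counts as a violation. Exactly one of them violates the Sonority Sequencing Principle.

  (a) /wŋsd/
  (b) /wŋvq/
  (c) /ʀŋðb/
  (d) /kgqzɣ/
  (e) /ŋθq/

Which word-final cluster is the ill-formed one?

d

(a) 5-3-2-1 → obeys
(b) 5-3-2-1 → obeys
(c) 4-3-2-1 → obeys
(d) 1-1-1-2-2 → violates
(e) 3-2-1 → obeys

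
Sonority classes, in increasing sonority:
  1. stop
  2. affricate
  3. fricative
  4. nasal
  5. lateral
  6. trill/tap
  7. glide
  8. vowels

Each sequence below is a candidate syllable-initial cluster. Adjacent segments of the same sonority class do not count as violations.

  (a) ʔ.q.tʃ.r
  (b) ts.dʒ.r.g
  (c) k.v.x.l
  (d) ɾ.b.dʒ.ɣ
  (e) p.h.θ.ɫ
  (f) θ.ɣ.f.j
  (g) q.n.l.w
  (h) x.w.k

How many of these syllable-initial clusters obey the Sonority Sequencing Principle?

5

(a) sonority 1-1-2-6: well-formed.
(b) sonority 2-2-6-1: ill-formed.
(c) sonority 1-3-3-5: well-formed.
(d) sonority 6-1-2-3: ill-formed.
(e) sonority 1-3-3-5: well-formed.
(f) sonority 3-3-3-7: well-formed.
(g) sonority 1-4-5-7: well-formed.
(h) sonority 3-7-1: ill-formed.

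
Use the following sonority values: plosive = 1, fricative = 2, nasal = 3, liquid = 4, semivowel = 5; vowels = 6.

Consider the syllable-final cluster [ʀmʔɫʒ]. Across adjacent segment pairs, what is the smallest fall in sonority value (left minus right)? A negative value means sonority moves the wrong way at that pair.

/ʀ/: liquid = 4.
/m/: nasal = 3.
/ʔ/: plosive = 1.
/ɫ/: liquid = 4.
/ʒ/: fricative = 2.
/ʀ/→/m/: change +1.
/m/→/ʔ/: change +2.
/ʔ/→/ɫ/: change -3.
/ɫ/→/ʒ/: change +2.
Minimum = -3.

-3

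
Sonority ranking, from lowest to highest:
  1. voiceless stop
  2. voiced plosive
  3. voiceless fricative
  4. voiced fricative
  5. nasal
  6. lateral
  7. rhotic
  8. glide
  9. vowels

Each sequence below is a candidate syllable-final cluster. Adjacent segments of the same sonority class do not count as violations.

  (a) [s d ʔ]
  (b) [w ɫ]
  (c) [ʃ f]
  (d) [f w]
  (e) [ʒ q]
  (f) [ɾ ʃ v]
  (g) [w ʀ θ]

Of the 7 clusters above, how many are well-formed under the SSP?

5

(a) sonority 3-2-1: well-formed.
(b) sonority 8-6: well-formed.
(c) sonority 3-3: well-formed.
(d) sonority 3-8: ill-formed.
(e) sonority 4-1: well-formed.
(f) sonority 7-3-4: ill-formed.
(g) sonority 8-7-3: well-formed.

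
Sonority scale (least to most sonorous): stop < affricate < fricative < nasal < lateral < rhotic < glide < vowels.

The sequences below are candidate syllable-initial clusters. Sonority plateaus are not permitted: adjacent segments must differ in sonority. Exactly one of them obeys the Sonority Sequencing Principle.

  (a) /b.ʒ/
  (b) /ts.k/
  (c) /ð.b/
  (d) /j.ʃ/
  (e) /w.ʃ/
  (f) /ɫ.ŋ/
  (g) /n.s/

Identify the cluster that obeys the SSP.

a

(a) /b.ʒ/: profile 1-3 — obeys.
(b) /ts.k/: profile 2-1 — violates.
(c) /ð.b/: profile 3-1 — violates.
(d) /j.ʃ/: profile 7-3 — violates.
(e) /w.ʃ/: profile 7-3 — violates.
(f) /ɫ.ŋ/: profile 5-4 — violates.
(g) /n.s/: profile 4-3 — violates.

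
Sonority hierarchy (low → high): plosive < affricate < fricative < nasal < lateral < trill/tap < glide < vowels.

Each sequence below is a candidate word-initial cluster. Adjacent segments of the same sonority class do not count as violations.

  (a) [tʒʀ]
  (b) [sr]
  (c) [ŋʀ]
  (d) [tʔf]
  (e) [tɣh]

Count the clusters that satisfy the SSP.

(a) 1-3-6 → obeys
(b) 3-6 → obeys
(c) 4-6 → obeys
(d) 1-1-3 → obeys
(e) 1-3-3 → obeys

5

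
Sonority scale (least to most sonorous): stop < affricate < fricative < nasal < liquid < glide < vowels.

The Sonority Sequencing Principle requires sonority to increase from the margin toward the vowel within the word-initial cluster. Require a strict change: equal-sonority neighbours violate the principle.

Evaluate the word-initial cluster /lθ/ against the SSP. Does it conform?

/l/ is a liquid (sonority 5).
/θ/ is a fricative (sonority 3).
The profile is 5-3. Between /l/ (5) and /θ/ (3) sonority does not rise, so the cluster violates the SSP.

no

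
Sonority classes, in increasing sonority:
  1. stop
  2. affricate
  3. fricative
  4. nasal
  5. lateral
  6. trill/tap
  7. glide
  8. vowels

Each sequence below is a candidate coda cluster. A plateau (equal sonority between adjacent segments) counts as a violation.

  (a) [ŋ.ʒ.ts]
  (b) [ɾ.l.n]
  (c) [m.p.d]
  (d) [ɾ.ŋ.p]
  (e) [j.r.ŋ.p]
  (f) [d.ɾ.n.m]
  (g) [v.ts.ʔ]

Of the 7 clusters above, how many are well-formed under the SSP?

5

(a) 4-3-2 → obeys
(b) 6-5-4 → obeys
(c) 4-1-1 → violates
(d) 6-4-1 → obeys
(e) 7-6-4-1 → obeys
(f) 1-6-4-4 → violates
(g) 3-2-1 → obeys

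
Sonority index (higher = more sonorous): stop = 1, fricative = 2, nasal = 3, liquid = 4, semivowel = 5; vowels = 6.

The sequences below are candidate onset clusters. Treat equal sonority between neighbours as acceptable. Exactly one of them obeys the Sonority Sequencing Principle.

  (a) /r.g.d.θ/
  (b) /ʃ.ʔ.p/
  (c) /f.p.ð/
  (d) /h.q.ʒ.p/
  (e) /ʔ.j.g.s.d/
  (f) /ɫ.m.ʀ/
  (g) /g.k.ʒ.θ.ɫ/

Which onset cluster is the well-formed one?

g

(a) /r.g.d.θ/: profile 4-1-1-2 — violates.
(b) /ʃ.ʔ.p/: profile 2-1-1 — violates.
(c) /f.p.ð/: profile 2-1-2 — violates.
(d) /h.q.ʒ.p/: profile 2-1-2-1 — violates.
(e) /ʔ.j.g.s.d/: profile 1-5-1-2-1 — violates.
(f) /ɫ.m.ʀ/: profile 4-3-4 — violates.
(g) /g.k.ʒ.θ.ɫ/: profile 1-1-2-2-4 — obeys.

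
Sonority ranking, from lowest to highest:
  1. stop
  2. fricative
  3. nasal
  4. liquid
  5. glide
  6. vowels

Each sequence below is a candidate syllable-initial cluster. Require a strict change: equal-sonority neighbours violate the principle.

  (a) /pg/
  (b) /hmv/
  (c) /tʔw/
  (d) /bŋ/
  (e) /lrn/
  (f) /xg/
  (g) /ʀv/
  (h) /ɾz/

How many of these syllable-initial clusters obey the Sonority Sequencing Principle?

(a) sonority 1-1: ill-formed.
(b) sonority 2-3-2: ill-formed.
(c) sonority 1-1-5: ill-formed.
(d) sonority 1-3: well-formed.
(e) sonority 4-4-3: ill-formed.
(f) sonority 2-1: ill-formed.
(g) sonority 4-2: ill-formed.
(h) sonority 4-2: ill-formed.

1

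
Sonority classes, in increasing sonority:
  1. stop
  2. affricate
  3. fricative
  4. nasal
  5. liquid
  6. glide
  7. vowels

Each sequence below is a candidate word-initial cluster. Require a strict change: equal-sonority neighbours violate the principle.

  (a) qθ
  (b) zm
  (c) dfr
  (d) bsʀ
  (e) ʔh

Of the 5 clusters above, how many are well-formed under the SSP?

(a) qθ: profile 1-3 — obeys.
(b) zm: profile 3-4 — obeys.
(c) dfr: profile 1-3-5 — obeys.
(d) bsʀ: profile 1-3-5 — obeys.
(e) ʔh: profile 1-3 — obeys.

5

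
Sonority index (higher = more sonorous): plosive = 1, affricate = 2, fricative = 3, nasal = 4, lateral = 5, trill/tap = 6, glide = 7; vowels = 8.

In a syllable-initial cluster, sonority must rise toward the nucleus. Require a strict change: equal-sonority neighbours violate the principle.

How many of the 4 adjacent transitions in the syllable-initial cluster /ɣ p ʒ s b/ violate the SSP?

/ɣ/: fricative = 3.
/p/: plosive = 1.
/ʒ/: fricative = 3.
/s/: fricative = 3.
/b/: plosive = 1.
/ɣ/→/p/: 3→1 (does not rise) — violation.
/p/→/ʒ/: 1→3 (rises) — ok.
/ʒ/→/s/: 3→3 (plateau) — violation.
/s/→/b/: 3→1 (does not rise) — violation.

3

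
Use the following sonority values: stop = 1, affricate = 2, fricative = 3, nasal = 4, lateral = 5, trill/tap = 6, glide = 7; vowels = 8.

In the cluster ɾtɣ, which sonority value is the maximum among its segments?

/ɾ/: trill/tap = 6.
/t/: stop = 1.
/ɣ/: fricative = 3.
The maximum is 6.

6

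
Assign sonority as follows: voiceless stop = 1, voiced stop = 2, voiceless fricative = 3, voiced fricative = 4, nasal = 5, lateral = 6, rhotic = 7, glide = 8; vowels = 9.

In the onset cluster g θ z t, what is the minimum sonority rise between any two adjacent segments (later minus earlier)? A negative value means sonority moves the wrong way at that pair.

/g/ is a voiced stop (sonority 2).
/θ/ is a voiceless fricative (sonority 3).
/z/ is a voiced fricative (sonority 4).
/t/ is a voiceless stop (sonority 1).
/g/→/θ/: change +1.
/θ/→/z/: change +1.
/z/→/t/: change -3.
Minimum = -3.

-3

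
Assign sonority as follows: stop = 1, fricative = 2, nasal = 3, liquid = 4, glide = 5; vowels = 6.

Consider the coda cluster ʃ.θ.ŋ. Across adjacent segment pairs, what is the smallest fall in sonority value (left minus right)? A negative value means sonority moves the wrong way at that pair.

/ʃ/ — fricative, sonority 2.
/θ/ — fricative, sonority 2.
/ŋ/ — nasal, sonority 3.
/ʃ/→/θ/: change +0.
/θ/→/ŋ/: change -1.
Minimum = -1.

-1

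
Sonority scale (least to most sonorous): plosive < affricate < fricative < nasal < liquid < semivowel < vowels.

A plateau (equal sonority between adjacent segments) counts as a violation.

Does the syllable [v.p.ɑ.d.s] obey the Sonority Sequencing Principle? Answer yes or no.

no

Onset: /v/ is a fricative (sonority 3), /p/ is a plosive (sonority 1); then the nucleus /ɑ/ (sonority 7).
Onset profile 3-1-7 — does not strictly rise throughout.
Coda: /d/ is a plosive (sonority 1), /s/ is a fricative (sonority 3).
Coda profile 7-1-3 — does not strictly fall throughout.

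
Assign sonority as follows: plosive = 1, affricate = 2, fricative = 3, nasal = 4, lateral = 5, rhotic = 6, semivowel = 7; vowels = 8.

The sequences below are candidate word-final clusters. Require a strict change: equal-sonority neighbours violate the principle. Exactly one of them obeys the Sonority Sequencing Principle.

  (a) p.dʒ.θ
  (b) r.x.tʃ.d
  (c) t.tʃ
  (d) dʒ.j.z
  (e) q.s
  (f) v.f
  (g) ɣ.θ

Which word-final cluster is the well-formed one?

b

(a) 1-2-3 → violates
(b) 6-3-2-1 → obeys
(c) 1-2 → violates
(d) 2-7-3 → violates
(e) 1-3 → violates
(f) 3-3 → violates
(g) 3-3 → violates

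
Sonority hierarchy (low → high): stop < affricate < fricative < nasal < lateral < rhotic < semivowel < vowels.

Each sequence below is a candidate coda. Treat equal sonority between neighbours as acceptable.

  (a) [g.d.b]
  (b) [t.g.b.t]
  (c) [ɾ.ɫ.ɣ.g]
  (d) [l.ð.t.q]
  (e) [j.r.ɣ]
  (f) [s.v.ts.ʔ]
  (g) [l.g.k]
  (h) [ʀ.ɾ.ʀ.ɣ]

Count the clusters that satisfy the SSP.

8

(a) [g.d.b]: profile 1-1-1 — obeys.
(b) [t.g.b.t]: profile 1-1-1-1 — obeys.
(c) [ɾ.ɫ.ɣ.g]: profile 6-5-3-1 — obeys.
(d) [l.ð.t.q]: profile 5-3-1-1 — obeys.
(e) [j.r.ɣ]: profile 7-6-3 — obeys.
(f) [s.v.ts.ʔ]: profile 3-3-2-1 — obeys.
(g) [l.g.k]: profile 5-1-1 — obeys.
(h) [ʀ.ɾ.ʀ.ɣ]: profile 6-6-6-3 — obeys.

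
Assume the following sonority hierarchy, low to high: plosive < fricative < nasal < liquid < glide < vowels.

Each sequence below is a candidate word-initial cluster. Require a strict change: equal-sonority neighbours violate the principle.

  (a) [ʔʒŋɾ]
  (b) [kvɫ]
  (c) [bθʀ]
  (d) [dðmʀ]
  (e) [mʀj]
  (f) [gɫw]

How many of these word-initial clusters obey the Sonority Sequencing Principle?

6

(a) [ʔʒŋɾ]: profile 1-2-3-4 — obeys.
(b) [kvɫ]: profile 1-2-4 — obeys.
(c) [bθʀ]: profile 1-2-4 — obeys.
(d) [dðmʀ]: profile 1-2-3-4 — obeys.
(e) [mʀj]: profile 3-4-5 — obeys.
(f) [gɫw]: profile 1-4-5 — obeys.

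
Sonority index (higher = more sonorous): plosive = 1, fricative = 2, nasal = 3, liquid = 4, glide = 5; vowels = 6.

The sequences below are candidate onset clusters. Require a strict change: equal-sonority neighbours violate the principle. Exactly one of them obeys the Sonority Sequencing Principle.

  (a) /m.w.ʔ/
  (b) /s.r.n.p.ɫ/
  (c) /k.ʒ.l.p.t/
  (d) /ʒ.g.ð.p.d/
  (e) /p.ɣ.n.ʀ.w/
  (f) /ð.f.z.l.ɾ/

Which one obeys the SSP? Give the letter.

e

(a) 3-5-1 → violates
(b) 2-4-3-1-4 → violates
(c) 1-2-4-1-1 → violates
(d) 2-1-2-1-1 → violates
(e) 1-2-3-4-5 → obeys
(f) 2-2-2-4-4 → violates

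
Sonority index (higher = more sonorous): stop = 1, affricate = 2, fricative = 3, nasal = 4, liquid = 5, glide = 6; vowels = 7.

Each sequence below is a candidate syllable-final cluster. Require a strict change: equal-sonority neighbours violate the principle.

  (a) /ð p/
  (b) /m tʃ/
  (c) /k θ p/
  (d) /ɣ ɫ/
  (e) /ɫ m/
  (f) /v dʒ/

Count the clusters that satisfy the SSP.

4

(a) sonority 3-1: well-formed.
(b) sonority 4-2: well-formed.
(c) sonority 1-3-1: ill-formed.
(d) sonority 3-5: ill-formed.
(e) sonority 5-4: well-formed.
(f) sonority 3-2: well-formed.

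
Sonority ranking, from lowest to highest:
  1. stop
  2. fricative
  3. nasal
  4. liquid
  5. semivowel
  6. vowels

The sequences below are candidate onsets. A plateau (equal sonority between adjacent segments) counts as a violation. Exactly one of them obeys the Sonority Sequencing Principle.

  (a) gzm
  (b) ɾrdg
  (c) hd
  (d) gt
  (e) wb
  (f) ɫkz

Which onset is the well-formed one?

(a) gzm: profile 1-2-3 — obeys.
(b) ɾrdg: profile 4-4-1-1 — violates.
(c) hd: profile 2-1 — violates.
(d) gt: profile 1-1 — violates.
(e) wb: profile 5-1 — violates.
(f) ɫkz: profile 4-1-2 — violates.

a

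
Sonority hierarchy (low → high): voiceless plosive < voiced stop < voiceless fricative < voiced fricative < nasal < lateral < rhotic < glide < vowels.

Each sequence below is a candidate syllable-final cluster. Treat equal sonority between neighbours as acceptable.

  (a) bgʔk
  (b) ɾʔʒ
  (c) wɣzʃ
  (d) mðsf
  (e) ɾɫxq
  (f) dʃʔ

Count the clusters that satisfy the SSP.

(a) bgʔk: profile 2-2-1-1 — obeys.
(b) ɾʔʒ: profile 7-1-4 — violates.
(c) wɣzʃ: profile 8-4-4-3 — obeys.
(d) mðsf: profile 5-4-3-3 — obeys.
(e) ɾɫxq: profile 7-6-3-1 — obeys.
(f) dʃʔ: profile 2-3-1 — violates.

4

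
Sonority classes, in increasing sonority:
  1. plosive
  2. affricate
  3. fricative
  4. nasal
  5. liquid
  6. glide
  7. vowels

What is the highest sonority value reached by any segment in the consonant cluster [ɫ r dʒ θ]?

/ɫ/: liquid = 5.
/r/: liquid = 5.
/dʒ/: affricate = 2.
/θ/: fricative = 3.
The maximum is 5.

5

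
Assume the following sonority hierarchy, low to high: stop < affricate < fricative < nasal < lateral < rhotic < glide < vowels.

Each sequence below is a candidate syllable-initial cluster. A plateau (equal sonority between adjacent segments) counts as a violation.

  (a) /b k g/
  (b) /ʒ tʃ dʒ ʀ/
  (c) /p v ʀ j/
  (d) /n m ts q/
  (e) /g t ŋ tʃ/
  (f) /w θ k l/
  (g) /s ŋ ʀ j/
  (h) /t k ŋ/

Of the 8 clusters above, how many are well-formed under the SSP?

2

(a) /b k g/: profile 1-1-1 — violates.
(b) /ʒ tʃ dʒ ʀ/: profile 3-2-2-6 — violates.
(c) /p v ʀ j/: profile 1-3-6-7 — obeys.
(d) /n m ts q/: profile 4-4-2-1 — violates.
(e) /g t ŋ tʃ/: profile 1-1-4-2 — violates.
(f) /w θ k l/: profile 7-3-1-5 — violates.
(g) /s ŋ ʀ j/: profile 3-4-6-7 — obeys.
(h) /t k ŋ/: profile 1-1-4 — violates.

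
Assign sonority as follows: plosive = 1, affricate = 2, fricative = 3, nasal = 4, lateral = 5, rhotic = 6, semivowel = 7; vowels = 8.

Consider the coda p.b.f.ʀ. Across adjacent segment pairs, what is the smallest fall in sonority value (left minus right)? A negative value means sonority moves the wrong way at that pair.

-3

/p/ is a plosive (sonority 1).
/b/ is a plosive (sonority 1).
/f/ is a fricative (sonority 3).
/ʀ/ is a rhotic (sonority 6).
/p/→/b/: change +0.
/b/→/f/: change -2.
/f/→/ʀ/: change -3.
Minimum = -3.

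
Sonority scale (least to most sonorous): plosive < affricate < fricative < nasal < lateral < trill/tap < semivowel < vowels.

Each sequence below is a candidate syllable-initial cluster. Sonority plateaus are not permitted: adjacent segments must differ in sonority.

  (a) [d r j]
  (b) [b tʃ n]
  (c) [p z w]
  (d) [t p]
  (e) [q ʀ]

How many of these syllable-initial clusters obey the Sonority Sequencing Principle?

(a) [d r j]: profile 1-6-7 — obeys.
(b) [b tʃ n]: profile 1-2-4 — obeys.
(c) [p z w]: profile 1-3-7 — obeys.
(d) [t p]: profile 1-1 — violates.
(e) [q ʀ]: profile 1-6 — obeys.

4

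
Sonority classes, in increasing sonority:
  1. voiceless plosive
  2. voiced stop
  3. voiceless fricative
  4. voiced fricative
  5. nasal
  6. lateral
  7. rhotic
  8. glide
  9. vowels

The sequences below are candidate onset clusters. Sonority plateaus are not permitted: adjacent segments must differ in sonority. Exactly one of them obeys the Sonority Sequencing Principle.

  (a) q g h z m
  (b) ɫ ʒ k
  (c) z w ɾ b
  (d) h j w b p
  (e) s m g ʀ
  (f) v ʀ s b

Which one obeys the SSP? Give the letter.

(a) q g h z m: profile 1-2-3-4-5 — obeys.
(b) ɫ ʒ k: profile 6-4-1 — violates.
(c) z w ɾ b: profile 4-8-7-2 — violates.
(d) h j w b p: profile 3-8-8-2-1 — violates.
(e) s m g ʀ: profile 3-5-2-7 — violates.
(f) v ʀ s b: profile 4-7-3-2 — violates.

a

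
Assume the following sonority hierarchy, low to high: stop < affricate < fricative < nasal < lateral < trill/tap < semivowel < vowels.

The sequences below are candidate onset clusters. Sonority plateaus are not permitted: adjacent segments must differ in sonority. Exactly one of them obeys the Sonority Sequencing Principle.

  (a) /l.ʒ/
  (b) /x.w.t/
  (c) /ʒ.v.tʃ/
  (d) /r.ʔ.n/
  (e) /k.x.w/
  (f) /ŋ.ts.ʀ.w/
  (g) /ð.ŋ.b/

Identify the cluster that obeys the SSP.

e

(a) sonority 5-3: ill-formed.
(b) sonority 3-7-1: ill-formed.
(c) sonority 3-3-2: ill-formed.
(d) sonority 6-1-4: ill-formed.
(e) sonority 1-3-7: well-formed.
(f) sonority 4-2-6-7: ill-formed.
(g) sonority 3-4-1: ill-formed.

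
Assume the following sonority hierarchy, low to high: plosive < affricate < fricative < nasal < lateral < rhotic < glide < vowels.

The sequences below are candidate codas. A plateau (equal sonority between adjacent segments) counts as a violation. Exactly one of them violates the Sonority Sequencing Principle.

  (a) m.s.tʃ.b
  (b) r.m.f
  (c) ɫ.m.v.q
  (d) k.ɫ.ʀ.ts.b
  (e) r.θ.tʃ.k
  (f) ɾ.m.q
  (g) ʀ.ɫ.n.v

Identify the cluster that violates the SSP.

(a) sonority 4-3-2-1: well-formed.
(b) sonority 6-4-3: well-formed.
(c) sonority 5-4-3-1: well-formed.
(d) sonority 1-5-6-2-1: ill-formed.
(e) sonority 6-3-2-1: well-formed.
(f) sonority 6-4-1: well-formed.
(g) sonority 6-5-4-3: well-formed.

d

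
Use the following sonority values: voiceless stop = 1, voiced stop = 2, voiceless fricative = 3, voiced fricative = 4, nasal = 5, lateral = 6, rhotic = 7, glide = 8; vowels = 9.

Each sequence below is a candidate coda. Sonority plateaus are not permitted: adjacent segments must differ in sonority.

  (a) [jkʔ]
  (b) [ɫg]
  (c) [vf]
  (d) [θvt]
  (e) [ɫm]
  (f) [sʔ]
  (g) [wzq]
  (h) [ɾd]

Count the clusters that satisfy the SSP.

6

(a) [jkʔ]: profile 8-1-1 — violates.
(b) [ɫg]: profile 6-2 — obeys.
(c) [vf]: profile 4-3 — obeys.
(d) [θvt]: profile 3-4-1 — violates.
(e) [ɫm]: profile 6-5 — obeys.
(f) [sʔ]: profile 3-1 — obeys.
(g) [wzq]: profile 8-4-1 — obeys.
(h) [ɾd]: profile 7-2 — obeys.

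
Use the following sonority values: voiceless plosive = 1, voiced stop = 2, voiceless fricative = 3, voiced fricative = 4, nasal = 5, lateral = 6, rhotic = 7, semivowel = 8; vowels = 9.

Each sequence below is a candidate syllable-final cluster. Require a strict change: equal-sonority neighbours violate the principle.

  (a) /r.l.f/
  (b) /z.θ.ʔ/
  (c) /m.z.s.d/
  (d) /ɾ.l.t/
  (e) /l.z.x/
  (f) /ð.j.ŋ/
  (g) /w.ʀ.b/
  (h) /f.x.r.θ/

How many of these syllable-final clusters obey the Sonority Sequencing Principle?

(a) 7-6-3 → obeys
(b) 4-3-1 → obeys
(c) 5-4-3-2 → obeys
(d) 7-6-1 → obeys
(e) 6-4-3 → obeys
(f) 4-8-5 → violates
(g) 8-7-2 → obeys
(h) 3-3-7-3 → violates

6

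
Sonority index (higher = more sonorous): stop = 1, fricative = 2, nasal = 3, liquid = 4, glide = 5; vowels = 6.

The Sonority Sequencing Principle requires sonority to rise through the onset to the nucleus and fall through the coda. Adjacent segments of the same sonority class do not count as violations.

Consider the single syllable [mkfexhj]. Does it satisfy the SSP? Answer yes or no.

Onset: /m/ is a nasal (sonority 3), /k/ is a stop (sonority 1), /f/ is a fricative (sonority 2); then the nucleus /e/ (sonority 6).
Onset profile 3-1-2-6 — does not rise throughout.
Coda: /x/ is a fricative (sonority 2), /h/ is a fricative (sonority 2), /j/ is a glide (sonority 5).
Coda profile 6-2-2-5 — does not fall throughout.

no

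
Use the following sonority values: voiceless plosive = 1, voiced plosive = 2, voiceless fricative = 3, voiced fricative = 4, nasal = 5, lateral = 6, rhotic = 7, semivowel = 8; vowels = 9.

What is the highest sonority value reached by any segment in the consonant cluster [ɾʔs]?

/ɾ/ — rhotic, sonority 7.
/ʔ/ — voiceless plosive, sonority 1.
/s/ — voiceless fricative, sonority 3.
The maximum is 7.

7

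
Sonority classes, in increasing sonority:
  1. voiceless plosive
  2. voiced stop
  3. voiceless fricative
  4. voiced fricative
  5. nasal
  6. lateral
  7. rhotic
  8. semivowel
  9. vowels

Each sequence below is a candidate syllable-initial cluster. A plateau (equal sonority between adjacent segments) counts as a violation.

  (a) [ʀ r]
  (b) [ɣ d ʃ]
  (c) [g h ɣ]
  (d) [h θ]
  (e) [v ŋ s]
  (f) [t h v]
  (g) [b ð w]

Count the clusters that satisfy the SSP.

(a) [ʀ r]: profile 7-7 — violates.
(b) [ɣ d ʃ]: profile 4-2-3 — violates.
(c) [g h ɣ]: profile 2-3-4 — obeys.
(d) [h θ]: profile 3-3 — violates.
(e) [v ŋ s]: profile 4-5-3 — violates.
(f) [t h v]: profile 1-3-4 — obeys.
(g) [b ð w]: profile 2-4-8 — obeys.

3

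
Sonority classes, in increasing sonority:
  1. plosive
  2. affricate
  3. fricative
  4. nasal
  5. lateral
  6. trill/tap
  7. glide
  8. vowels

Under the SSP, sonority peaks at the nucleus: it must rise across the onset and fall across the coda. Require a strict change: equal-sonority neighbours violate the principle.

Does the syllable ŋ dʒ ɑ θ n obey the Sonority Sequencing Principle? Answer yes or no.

no

Onset: /ŋ/ is a nasal (sonority 4), /dʒ/ is an affricate (sonority 2); then the nucleus /ɑ/ (sonority 8).
Onset profile 4-2-8 — does not strictly rise throughout.
Coda: /θ/ is a fricative (sonority 3), /n/ is a nasal (sonority 4).
Coda profile 8-3-4 — does not strictly fall throughout.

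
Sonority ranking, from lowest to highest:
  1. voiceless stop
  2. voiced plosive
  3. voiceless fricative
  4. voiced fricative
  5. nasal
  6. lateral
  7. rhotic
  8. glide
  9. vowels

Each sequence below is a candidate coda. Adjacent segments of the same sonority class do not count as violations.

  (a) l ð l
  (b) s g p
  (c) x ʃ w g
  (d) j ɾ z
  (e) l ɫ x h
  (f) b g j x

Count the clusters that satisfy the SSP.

(a) l ð l: profile 6-4-6 — violates.
(b) s g p: profile 3-2-1 — obeys.
(c) x ʃ w g: profile 3-3-8-2 — violates.
(d) j ɾ z: profile 8-7-4 — obeys.
(e) l ɫ x h: profile 6-6-3-3 — obeys.
(f) b g j x: profile 2-2-8-3 — violates.

3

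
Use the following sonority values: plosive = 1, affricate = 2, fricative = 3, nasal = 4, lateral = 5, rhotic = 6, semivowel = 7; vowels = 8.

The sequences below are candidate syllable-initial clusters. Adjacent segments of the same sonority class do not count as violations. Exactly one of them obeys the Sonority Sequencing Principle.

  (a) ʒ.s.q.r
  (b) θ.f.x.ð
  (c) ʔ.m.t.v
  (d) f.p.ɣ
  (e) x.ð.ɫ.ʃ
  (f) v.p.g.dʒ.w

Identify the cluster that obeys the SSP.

(a) ʒ.s.q.r: profile 3-3-1-6 — violates.
(b) θ.f.x.ð: profile 3-3-3-3 — obeys.
(c) ʔ.m.t.v: profile 1-4-1-3 — violates.
(d) f.p.ɣ: profile 3-1-3 — violates.
(e) x.ð.ɫ.ʃ: profile 3-3-5-3 — violates.
(f) v.p.g.dʒ.w: profile 3-1-1-2-7 — violates.

b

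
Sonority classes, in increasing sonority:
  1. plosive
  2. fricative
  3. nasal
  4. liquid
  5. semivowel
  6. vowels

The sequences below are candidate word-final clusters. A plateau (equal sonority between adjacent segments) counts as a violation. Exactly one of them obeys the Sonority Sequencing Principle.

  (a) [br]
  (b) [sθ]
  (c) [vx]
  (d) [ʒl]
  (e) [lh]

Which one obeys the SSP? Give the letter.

e

(a) [br]: profile 1-4 — violates.
(b) [sθ]: profile 2-2 — violates.
(c) [vx]: profile 2-2 — violates.
(d) [ʒl]: profile 2-4 — violates.
(e) [lh]: profile 4-2 — obeys.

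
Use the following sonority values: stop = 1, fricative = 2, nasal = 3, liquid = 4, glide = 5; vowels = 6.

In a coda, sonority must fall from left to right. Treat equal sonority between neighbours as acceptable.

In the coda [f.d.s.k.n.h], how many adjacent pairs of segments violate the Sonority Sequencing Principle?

2

/f/ — fricative, sonority 2.
/d/ — stop, sonority 1.
/s/ — fricative, sonority 2.
/k/ — stop, sonority 1.
/n/ — nasal, sonority 3.
/h/ — fricative, sonority 2.
/f/→/d/: 2→1 (falls) — ok.
/d/→/s/: 1→2 (does not fall) — violation.
/s/→/k/: 2→1 (falls) — ok.
/k/→/n/: 1→3 (does not fall) — violation.
/n/→/h/: 3→2 (falls) — ok.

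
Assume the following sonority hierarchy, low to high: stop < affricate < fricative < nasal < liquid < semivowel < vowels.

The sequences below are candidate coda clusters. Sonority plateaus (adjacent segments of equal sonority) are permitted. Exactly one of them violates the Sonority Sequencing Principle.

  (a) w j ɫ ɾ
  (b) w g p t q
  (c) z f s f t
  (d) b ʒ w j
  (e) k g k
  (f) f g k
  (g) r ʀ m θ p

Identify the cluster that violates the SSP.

(a) w j ɫ ɾ: profile 6-6-5-5 — obeys.
(b) w g p t q: profile 6-1-1-1-1 — obeys.
(c) z f s f t: profile 3-3-3-3-1 — obeys.
(d) b ʒ w j: profile 1-3-6-6 — violates.
(e) k g k: profile 1-1-1 — obeys.
(f) f g k: profile 3-1-1 — obeys.
(g) r ʀ m θ p: profile 5-5-4-3-1 — obeys.

d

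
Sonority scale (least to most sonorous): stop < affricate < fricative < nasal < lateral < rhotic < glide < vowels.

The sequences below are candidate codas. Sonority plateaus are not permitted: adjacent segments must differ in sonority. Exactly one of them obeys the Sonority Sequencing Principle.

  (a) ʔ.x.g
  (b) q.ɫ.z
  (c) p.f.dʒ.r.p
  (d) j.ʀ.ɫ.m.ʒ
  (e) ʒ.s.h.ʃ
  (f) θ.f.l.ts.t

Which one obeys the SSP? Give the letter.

d

(a) 1-3-1 → violates
(b) 1-5-3 → violates
(c) 1-3-2-6-1 → violates
(d) 7-6-5-4-3 → obeys
(e) 3-3-3-3 → violates
(f) 3-3-5-2-1 → violates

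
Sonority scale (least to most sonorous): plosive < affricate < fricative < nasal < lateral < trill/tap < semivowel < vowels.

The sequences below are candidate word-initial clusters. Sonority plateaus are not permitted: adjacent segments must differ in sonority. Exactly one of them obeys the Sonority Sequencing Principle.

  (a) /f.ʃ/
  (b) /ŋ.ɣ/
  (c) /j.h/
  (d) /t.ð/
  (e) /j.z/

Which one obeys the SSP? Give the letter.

d

(a) /f.ʃ/: profile 3-3 — violates.
(b) /ŋ.ɣ/: profile 4-3 — violates.
(c) /j.h/: profile 7-3 — violates.
(d) /t.ð/: profile 1-3 — obeys.
(e) /j.z/: profile 7-3 — violates.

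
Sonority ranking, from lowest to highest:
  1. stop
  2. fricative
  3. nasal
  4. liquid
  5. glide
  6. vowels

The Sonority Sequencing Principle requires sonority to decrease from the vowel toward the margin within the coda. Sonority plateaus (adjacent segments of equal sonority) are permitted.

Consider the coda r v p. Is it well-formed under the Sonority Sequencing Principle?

/r/ — liquid, sonority 4.
/v/ — fricative, sonority 2.
/p/ — stop, sonority 1.
The profile 4-2-1 strictly falls, so the coda satisfies the SSP.

yes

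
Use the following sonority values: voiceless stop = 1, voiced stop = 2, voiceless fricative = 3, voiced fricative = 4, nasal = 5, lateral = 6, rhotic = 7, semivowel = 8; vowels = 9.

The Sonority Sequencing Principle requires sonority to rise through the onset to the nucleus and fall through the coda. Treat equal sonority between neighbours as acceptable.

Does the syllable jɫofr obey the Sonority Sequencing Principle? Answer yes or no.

Onset: /j/ is a semivowel (sonority 8), /ɫ/ is a lateral (sonority 6); then the nucleus /o/ (sonority 9).
Onset profile 8-6-9 — does not rise throughout.
Coda: /f/ is a voiceless fricative (sonority 3), /r/ is a rhotic (sonority 7).
Coda profile 9-3-7 — does not fall throughout.

no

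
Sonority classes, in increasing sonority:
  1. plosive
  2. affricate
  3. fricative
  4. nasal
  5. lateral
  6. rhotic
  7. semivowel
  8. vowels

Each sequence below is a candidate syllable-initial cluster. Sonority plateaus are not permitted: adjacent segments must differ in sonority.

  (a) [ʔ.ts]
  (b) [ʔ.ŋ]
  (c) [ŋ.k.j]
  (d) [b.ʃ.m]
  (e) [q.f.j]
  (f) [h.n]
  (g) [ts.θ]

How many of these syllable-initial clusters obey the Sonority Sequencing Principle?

(a) sonority 1-2: well-formed.
(b) sonority 1-4: well-formed.
(c) sonority 4-1-7: ill-formed.
(d) sonority 1-3-4: well-formed.
(e) sonority 1-3-7: well-formed.
(f) sonority 3-4: well-formed.
(g) sonority 2-3: well-formed.

6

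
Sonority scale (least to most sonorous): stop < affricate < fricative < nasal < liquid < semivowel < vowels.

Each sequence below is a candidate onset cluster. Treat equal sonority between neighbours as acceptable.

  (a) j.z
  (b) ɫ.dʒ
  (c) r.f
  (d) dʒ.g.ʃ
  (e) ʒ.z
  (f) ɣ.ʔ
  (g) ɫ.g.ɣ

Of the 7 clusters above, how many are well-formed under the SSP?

1

(a) sonority 6-3: ill-formed.
(b) sonority 5-2: ill-formed.
(c) sonority 5-3: ill-formed.
(d) sonority 2-1-3: ill-formed.
(e) sonority 3-3: well-formed.
(f) sonority 3-1: ill-formed.
(g) sonority 5-1-3: ill-formed.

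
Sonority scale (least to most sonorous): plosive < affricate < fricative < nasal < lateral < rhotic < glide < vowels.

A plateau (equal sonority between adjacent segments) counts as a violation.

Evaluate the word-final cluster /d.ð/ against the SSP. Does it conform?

no

/d/ is a plosive (sonority 1).
/ð/ is a fricative (sonority 3).
The profile is 1-3. Between /d/ (1) and /ð/ (3) sonority does not fall, so the cluster violates the SSP.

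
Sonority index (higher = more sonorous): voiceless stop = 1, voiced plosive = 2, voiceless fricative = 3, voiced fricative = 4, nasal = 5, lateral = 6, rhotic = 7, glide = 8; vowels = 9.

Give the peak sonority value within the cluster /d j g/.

8

/d/: voiced plosive = 2.
/j/: glide = 8.
/g/: voiced plosive = 2.
The maximum is 8.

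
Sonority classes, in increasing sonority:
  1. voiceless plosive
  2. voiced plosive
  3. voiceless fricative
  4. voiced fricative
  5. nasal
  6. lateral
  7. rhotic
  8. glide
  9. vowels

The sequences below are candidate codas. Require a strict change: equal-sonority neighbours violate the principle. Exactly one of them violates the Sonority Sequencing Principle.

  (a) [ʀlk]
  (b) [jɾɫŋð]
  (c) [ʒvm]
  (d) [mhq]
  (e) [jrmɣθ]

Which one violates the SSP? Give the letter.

c

(a) [ʀlk]: profile 7-6-1 — obeys.
(b) [jɾɫŋð]: profile 8-7-6-5-4 — obeys.
(c) [ʒvm]: profile 4-4-5 — violates.
(d) [mhq]: profile 5-3-1 — obeys.
(e) [jrmɣθ]: profile 8-7-5-4-3 — obeys.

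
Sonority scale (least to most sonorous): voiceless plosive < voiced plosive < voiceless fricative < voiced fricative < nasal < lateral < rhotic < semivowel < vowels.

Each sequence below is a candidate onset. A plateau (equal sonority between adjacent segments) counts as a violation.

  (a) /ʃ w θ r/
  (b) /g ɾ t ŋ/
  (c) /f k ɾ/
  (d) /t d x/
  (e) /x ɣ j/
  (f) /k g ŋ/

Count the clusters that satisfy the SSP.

(a) sonority 3-8-3-7: ill-formed.
(b) sonority 2-7-1-5: ill-formed.
(c) sonority 3-1-7: ill-formed.
(d) sonority 1-2-3: well-formed.
(e) sonority 3-4-8: well-formed.
(f) sonority 1-2-5: well-formed.

3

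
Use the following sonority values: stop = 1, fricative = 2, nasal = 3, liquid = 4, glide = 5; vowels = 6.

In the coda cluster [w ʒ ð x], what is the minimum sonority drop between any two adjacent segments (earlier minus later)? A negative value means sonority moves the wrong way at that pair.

0

/w/ — glide, sonority 5.
/ʒ/ — fricative, sonority 2.
/ð/ — fricative, sonority 2.
/x/ — fricative, sonority 2.
/w/→/ʒ/: change +3.
/ʒ/→/ð/: change +0.
/ð/→/x/: change +0.
Minimum = 0.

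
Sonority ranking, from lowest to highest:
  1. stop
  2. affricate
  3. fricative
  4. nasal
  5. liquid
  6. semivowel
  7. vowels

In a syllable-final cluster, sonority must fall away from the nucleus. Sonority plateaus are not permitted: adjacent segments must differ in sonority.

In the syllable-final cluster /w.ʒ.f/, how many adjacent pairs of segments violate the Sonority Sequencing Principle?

/w/: semivowel = 6.
/ʒ/: fricative = 3.
/f/: fricative = 3.
/w/→/ʒ/: 6→3 (falls) — ok.
/ʒ/→/f/: 3→3 (plateau) — violation.

1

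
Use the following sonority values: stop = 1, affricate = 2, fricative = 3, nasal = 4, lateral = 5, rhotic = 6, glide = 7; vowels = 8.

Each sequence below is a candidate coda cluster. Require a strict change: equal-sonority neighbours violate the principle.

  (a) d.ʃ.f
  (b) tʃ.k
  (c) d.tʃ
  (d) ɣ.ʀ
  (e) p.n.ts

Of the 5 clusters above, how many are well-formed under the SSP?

1

(a) 1-3-3 → violates
(b) 2-1 → obeys
(c) 1-2 → violates
(d) 3-6 → violates
(e) 1-4-2 → violates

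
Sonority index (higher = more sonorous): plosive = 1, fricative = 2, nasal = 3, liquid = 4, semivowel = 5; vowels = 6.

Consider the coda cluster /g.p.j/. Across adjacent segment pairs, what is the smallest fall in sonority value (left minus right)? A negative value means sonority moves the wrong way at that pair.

/g/ is a plosive (sonority 1).
/p/ is a plosive (sonority 1).
/j/ is a semivowel (sonority 5).
/g/→/p/: change +0.
/p/→/j/: change -4.
Minimum = -4.

-4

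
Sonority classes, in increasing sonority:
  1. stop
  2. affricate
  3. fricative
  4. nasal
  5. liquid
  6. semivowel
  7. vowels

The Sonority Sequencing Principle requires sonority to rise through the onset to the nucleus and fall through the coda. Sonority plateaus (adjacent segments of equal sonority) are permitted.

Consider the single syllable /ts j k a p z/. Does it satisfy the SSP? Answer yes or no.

no

Onset: /ts/ is an affricate (sonority 2), /j/ is a semivowel (sonority 6), /k/ is a stop (sonority 1); then the nucleus /a/ (sonority 7).
Onset profile 2-6-1-7 — does not rise throughout.
Coda: /p/ is a stop (sonority 1), /z/ is a fricative (sonority 3).
Coda profile 7-1-3 — does not fall throughout.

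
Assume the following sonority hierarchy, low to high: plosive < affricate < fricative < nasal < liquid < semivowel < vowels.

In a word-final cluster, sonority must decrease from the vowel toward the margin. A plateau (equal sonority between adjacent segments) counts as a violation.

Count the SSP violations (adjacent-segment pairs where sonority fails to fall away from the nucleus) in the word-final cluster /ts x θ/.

/ts/: affricate = 2.
/x/: fricative = 3.
/θ/: fricative = 3.
/ts/→/x/: 2→3 (does not fall) — violation.
/x/→/θ/: 3→3 (plateau) — violation.

2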